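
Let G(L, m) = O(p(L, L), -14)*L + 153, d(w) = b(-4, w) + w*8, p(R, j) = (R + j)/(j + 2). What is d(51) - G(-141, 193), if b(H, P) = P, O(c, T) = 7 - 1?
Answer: 1152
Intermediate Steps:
p(R, j) = (R + j)/(2 + j)
O(c, T) = 6
d(w) = 9*w (d(w) = w + w*8 = w + 8*w = 9*w)
G(L, m) = 153 + 6*L (G(L, m) = 6*L + 153 = 153 + 6*L)
d(51) - G(-141, 193) = 9*51 - (153 + 6*(-141)) = 459 - (153 - 846) = 459 - 1*(-693) = 459 + 693 = 1152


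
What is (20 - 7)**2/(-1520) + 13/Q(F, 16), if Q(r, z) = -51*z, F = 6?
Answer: -4927/38760 ≈ -0.12712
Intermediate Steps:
(20 - 7)**2/(-1520) + 13/Q(F, 16) = (20 - 7)**2/(-1520) + 13/((-51*16)) = 13**2*(-1/1520) + 13/(-816) = 169*(-1/1520) + 13*(-1/816) = -169/1520 - 13/816 = -4927/38760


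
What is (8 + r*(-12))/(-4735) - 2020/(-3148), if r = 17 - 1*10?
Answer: 2450987/3726445 ≈ 0.65773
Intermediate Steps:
r = 7 (r = 17 - 10 = 7)
(8 + r*(-12))/(-4735) - 2020/(-3148) = (8 + 7*(-12))/(-4735) - 2020/(-3148) = (8 - 84)*(-1/4735) - 2020*(-1/3148) = -76*(-1/4735) + 505/787 = 76/4735 + 505/787 = 2450987/3726445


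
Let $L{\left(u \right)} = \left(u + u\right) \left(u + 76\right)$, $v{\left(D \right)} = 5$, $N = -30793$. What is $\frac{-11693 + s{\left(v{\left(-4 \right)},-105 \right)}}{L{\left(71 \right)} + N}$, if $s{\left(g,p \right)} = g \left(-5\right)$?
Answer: $\frac{1674}{1417} \approx 1.1814$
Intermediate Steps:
$L{\left(u \right)} = 2 u \left(76 + u\right)$
$s{\left(g,p \right)} = - 5 g$
$\frac{-11693 + s{\left(v{\left(-4 \right)},-105 \right)}}{L{\left(71 \right)} + N} = \frac{-11693 - 25}{2 \cdot 71 \left(76 + 71\right) - 30793} = \frac{-11693 - 25}{2 \cdot 71 \cdot 147 - 30793} = - \frac{11718}{20874 - 30793} = - \frac{11718}{-9919} = \left(-11718\right) \left(- \frac{1}{9919}\right) = \frac{1674}{1417}$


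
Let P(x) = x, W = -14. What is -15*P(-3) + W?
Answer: 31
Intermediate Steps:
-15*P(-3) + W = -15*(-3) - 14 = 45 - 14 = 31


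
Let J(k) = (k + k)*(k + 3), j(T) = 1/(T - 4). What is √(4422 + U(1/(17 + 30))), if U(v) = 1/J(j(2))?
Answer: 2*√27635/5 ≈ 66.495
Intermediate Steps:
j(T) = 1/(-4 + T)
J(k) = 2*k*(3 + k) (J(k) = (2*k)*(3 + k) = 2*k*(3 + k))
U(v) = -⅖ (U(v) = 1/(2*(3 + 1/(-4 + 2))/(-4 + 2)) = 1/(2*(3 + 1/(-2))/(-2)) = 1/(2*(-½)*(3 - ½)) = 1/(2*(-½)*(5/2)) = 1/(-5/2) = -⅖)
√(4422 + U(1/(17 + 30))) = √(4422 - ⅖) = √(22108/5) = 2*√27635/5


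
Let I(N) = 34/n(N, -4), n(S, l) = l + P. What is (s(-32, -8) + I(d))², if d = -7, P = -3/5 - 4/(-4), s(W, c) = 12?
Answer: 529/81 ≈ 6.5309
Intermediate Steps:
P = ⅖ (P = -3*⅕ - 4*(-¼) = -⅗ + 1 = ⅖ ≈ 0.40000)
n(S, l) = ⅖ + l (n(S, l) = l + ⅖ = ⅖ + l)
I(N) = -85/9 (I(N) = 34/(⅖ - 4) = 34/(-18/5) = 34*(-5/18) = -85/9)
(s(-32, -8) + I(d))² = (12 - 85/9)² = (23/9)² = 529/81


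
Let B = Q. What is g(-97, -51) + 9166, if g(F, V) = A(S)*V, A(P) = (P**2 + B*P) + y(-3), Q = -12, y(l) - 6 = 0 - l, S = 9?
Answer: 10084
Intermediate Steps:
y(l) = 6 - l (y(l) = 6 + (0 - l) = 6 - l)
B = -12
A(P) = 9 + P**2 - 12*P (A(P) = (P**2 - 12*P) + (6 - 1*(-3)) = (P**2 - 12*P) + (6 + 3) = (P**2 - 12*P) + 9 = 9 + P**2 - 12*P)
g(F, V) = -18*V (g(F, V) = (9 + 9**2 - 12*9)*V = (9 + 81 - 108)*V = -18*V)
g(-97, -51) + 9166 = -18*(-51) + 9166 = 918 + 9166 = 10084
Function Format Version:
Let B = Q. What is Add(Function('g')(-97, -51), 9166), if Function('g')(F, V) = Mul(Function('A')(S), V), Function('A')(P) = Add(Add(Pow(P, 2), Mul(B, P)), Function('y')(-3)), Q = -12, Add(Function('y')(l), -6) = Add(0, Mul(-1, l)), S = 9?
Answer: 10084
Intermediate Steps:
Function('y')(l) = Add(6, Mul(-1, l)) (Function('y')(l) = Add(6, Add(0, Mul(-1, l))) = Add(6, Mul(-1, l)))
B = -12
Function('A')(P) = Add(9, Pow(P, 2), Mul(-12, P)) (Function('A')(P) = Add(Add(Pow(P, 2), Mul(-12, P)), Add(6, Mul(-1, -3))) = Add(Add(Pow(P, 2), Mul(-12, P)), Add(6, 3)) = Add(Add(Pow(P, 2), Mul(-12, P)), 9) = Add(9, Pow(P, 2), Mul(-12, P)))
Function('g')(F, V) = Mul(-18, V) (Function('g')(F, V) = Mul(Add(9, Pow(9, 2), Mul(-12, 9)), V) = Mul(Add(9, 81, -108), V) = Mul(-18, V))
Add(Function('g')(-97, -51), 9166) = Add(Mul(-18, -51), 9166) = Add(918, 9166) = 10084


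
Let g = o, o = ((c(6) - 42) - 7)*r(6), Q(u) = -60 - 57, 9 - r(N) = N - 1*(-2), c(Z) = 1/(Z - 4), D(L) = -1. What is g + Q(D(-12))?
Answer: -331/2 ≈ -165.50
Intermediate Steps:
c(Z) = 1/(-4 + Z)
r(N) = 7 - N (r(N) = 9 - (N - 1*(-2)) = 9 - (N + 2) = 9 - (2 + N) = 9 + (-2 - N) = 7 - N)
Q(u) = -117
o = -97/2 (o = ((1/(-4 + 6) - 42) - 7)*(7 - 1*6) = ((1/2 - 42) - 7)*(7 - 6) = ((1/2 - 42) - 7)*1 = (-83/2 - 7)*1 = -97/2*1 = -97/2 ≈ -48.500)
g = -97/2 ≈ -48.500
g + Q(D(-12)) = -97/2 - 117 = -331/2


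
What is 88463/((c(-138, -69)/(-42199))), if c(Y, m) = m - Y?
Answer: -3733050137/69 ≈ -5.4102e+7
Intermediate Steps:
88463/((c(-138, -69)/(-42199))) = 88463/(((-69 - 1*(-138))/(-42199))) = 88463/(((-69 + 138)*(-1/42199))) = 88463/((69*(-1/42199))) = 88463/(-69/42199) = 88463*(-42199/69) = -3733050137/69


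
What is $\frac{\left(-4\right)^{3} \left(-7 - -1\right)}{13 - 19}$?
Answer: $-64$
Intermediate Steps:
$\frac{\left(-4\right)^{3} \left(-7 - -1\right)}{13 - 19} = \frac{\left(-64\right) \left(-7 + 1\right)}{-6} = \left(-64\right) \left(-6\right) \left(- \frac{1}{6}\right) = 384 \left(- \frac{1}{6}\right) = -64$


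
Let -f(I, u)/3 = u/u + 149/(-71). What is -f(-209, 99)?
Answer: -234/71 ≈ -3.2958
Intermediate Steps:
f(I, u) = 234/71 (f(I, u) = -3*(u/u + 149/(-71)) = -3*(1 + 149*(-1/71)) = -3*(1 - 149/71) = -3*(-78/71) = 234/71)
-f(-209, 99) = -1*234/71 = -234/71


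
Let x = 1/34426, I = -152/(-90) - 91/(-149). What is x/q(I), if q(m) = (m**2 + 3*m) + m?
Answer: 44957025/22421073412066 ≈ 2.0051e-6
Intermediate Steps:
I = 15419/6705 (I = -152*(-1/90) - 91*(-1/149) = 76/45 + 91/149 = 15419/6705 ≈ 2.2996)
q(m) = m**2 + 4*m
x = 1/34426 ≈ 2.9048e-5
x/q(I) = 1/(34426*((15419*(4 + 15419/6705)/6705))) = 1/(34426*(((15419/6705)*(42239/6705)))) = 1/(34426*(651283141/44957025)) = (1/34426)*(44957025/651283141) = 44957025/22421073412066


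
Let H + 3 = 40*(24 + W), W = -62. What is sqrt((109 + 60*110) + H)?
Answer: sqrt(5186) ≈ 72.014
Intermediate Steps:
H = -1523 (H = -3 + 40*(24 - 62) = -3 + 40*(-38) = -3 - 1520 = -1523)
sqrt((109 + 60*110) + H) = sqrt((109 + 60*110) - 1523) = sqrt((109 + 6600) - 1523) = sqrt(6709 - 1523) = sqrt(5186)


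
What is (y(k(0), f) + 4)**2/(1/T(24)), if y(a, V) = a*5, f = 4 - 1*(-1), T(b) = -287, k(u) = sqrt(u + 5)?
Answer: -40467 - 11480*sqrt(5) ≈ -66137.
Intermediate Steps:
k(u) = sqrt(5 + u)
f = 5 (f = 4 + 1 = 5)
y(a, V) = 5*a
(y(k(0), f) + 4)**2/(1/T(24)) = (5*sqrt(5 + 0) + 4)**2/(1/(-287)) = (5*sqrt(5) + 4)**2/(-1/287) = (4 + 5*sqrt(5))**2*(-287) = -287*(4 + 5*sqrt(5))**2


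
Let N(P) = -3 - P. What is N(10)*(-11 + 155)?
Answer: -1872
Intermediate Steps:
N(10)*(-11 + 155) = (-3 - 1*10)*(-11 + 155) = (-3 - 10)*144 = -13*144 = -1872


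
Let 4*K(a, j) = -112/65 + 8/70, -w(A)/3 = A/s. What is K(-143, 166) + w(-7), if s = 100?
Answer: -1749/9100 ≈ -0.19220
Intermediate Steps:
w(A) = -3*A/100
K(a, j) = -183/455 (K(a, j) = (-112/65 + 8/70)/4 = (-112*1/65 + 8*(1/70))/4 = (-112/65 + 4/35)/4 = (¼)*(-732/455) = -183/455)
K(-143, 166) + w(-7) = -183/455 - 3/100*(-7) = -183/455 + 21/100 = -1749/9100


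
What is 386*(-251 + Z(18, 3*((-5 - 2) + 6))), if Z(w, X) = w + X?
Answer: -91096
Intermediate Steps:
Z(w, X) = X + w
386*(-251 + Z(18, 3*((-5 - 2) + 6))) = 386*(-251 + (3*((-5 - 2) + 6) + 18)) = 386*(-251 + (3*(-7 + 6) + 18)) = 386*(-251 + (3*(-1) + 18)) = 386*(-251 + (-3 + 18)) = 386*(-251 + 15) = 386*(-236) = -91096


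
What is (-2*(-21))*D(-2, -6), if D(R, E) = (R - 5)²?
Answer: 2058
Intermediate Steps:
D(R, E) = (-5 + R)²
(-2*(-21))*D(-2, -6) = (-2*(-21))*(-5 - 2)² = 42*(-7)² = 42*49 = 2058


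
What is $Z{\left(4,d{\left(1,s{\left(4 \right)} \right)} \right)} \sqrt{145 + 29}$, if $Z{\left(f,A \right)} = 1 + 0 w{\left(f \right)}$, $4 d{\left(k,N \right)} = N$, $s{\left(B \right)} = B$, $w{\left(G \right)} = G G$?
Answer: $\sqrt{174} \approx 13.191$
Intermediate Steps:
$w{\left(G \right)} = G^{2}$
$d{\left(k,N \right)} = \frac{N}{4}$
$Z{\left(f,A \right)} = 1$ ($Z{\left(f,A \right)} = 1 + 0 f^{2} = 1 + 0 = 1$)
$Z{\left(4,d{\left(1,s{\left(4 \right)} \right)} \right)} \sqrt{145 + 29} = 1 \sqrt{145 + 29} = 1 \sqrt{174} = \sqrt{174}$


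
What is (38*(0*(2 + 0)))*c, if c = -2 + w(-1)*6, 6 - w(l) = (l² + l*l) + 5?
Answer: 0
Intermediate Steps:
w(l) = 1 - 2*l² (w(l) = 6 - ((l² + l*l) + 5) = 6 - ((l² + l²) + 5) = 6 - (2*l² + 5) = 6 - (5 + 2*l²) = 6 + (-5 - 2*l²) = 1 - 2*l²)
c = -8 (c = -2 + (1 - 2*(-1)²)*6 = -2 + (1 - 2*1)*6 = -2 + (1 - 2)*6 = -2 - 1*6 = -2 - 6 = -8)
(38*(0*(2 + 0)))*c = (38*(0*(2 + 0)))*(-8) = (38*(0*2))*(-8) = (38*0)*(-8) = 0*(-8) = 0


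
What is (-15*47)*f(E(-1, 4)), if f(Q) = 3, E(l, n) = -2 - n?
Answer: -2115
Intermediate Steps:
(-15*47)*f(E(-1, 4)) = -15*47*3 = -705*3 = -2115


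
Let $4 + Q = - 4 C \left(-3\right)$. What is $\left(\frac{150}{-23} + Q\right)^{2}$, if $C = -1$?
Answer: $\frac{268324}{529} \approx 507.23$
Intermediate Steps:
$Q = -16$ ($Q = -4 + \left(-4\right) \left(-1\right) \left(-3\right) = -4 + 4 \left(-3\right) = -4 - 12 = -16$)
$\left(\frac{150}{-23} + Q\right)^{2} = \left(\frac{150}{-23} - 16\right)^{2} = \left(150 \left(- \frac{1}{23}\right) - 16\right)^{2} = \left(- \frac{150}{23} - 16\right)^{2} = \left(- \frac{518}{23}\right)^{2} = \frac{268324}{529}$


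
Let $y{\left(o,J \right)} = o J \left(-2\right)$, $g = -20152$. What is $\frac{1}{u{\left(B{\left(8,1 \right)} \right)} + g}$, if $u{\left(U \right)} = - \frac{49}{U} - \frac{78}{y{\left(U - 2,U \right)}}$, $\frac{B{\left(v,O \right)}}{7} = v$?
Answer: $- \frac{1008}{20314085} \approx -4.9621 \cdot 10^{-5}$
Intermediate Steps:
$y{\left(o,J \right)} = - 2 J o$ ($y{\left(o,J \right)} = J o \left(-2\right) = - 2 J o$)
$B{\left(v,O \right)} = 7 v$
$u{\left(U \right)} = - \frac{49}{U} + \frac{39}{U \left(-2 + U\right)}$ ($u{\left(U \right)} = - \frac{49}{U} - \frac{78}{\left(-2\right) U \left(U - 2\right)} = - \frac{49}{U} - \frac{78}{\left(-2\right) U \left(-2 + U\right)} = - \frac{49}{U} - 78 \left(- \frac{1}{2 U \left(-2 + U\right)}\right) = - \frac{49}{U} + \frac{39}{U \left(-2 + U\right)}$)
$\frac{1}{u{\left(B{\left(8,1 \right)} \right)} + g} = \frac{1}{\frac{137 - 49 \cdot 7 \cdot 8}{7 \cdot 8 \left(-2 + 7 \cdot 8\right)} - 20152} = \frac{1}{\frac{137 - 2744}{56 \left(-2 + 56\right)} - 20152} = \frac{1}{\frac{137 - 2744}{56 \cdot 54} - 20152} = \frac{1}{\frac{1}{56} \cdot \frac{1}{54} \left(-2607\right) - 20152} = \frac{1}{- \frac{869}{1008} - 20152} = \frac{1}{- \frac{20314085}{1008}} = - \frac{1008}{20314085}$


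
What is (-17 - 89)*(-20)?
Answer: 2120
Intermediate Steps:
(-17 - 89)*(-20) = -106*(-20) = 2120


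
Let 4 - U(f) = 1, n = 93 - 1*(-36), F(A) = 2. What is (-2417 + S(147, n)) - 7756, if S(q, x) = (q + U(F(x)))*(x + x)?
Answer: 28527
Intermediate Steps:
n = 129 (n = 93 + 36 = 129)
U(f) = 3 (U(f) = 4 - 1*1 = 4 - 1 = 3)
S(q, x) = 2*x*(3 + q) (S(q, x) = (q + 3)*(x + x) = (3 + q)*(2*x) = 2*x*(3 + q))
(-2417 + S(147, n)) - 7756 = (-2417 + 2*129*(3 + 147)) - 7756 = (-2417 + 2*129*150) - 7756 = (-2417 + 38700) - 7756 = 36283 - 7756 = 28527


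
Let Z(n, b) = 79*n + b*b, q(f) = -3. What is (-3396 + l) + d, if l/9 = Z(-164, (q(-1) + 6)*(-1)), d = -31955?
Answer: -151874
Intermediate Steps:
Z(n, b) = b² + 79*n (Z(n, b) = 79*n + b² = b² + 79*n)
l = -116523 (l = 9*(((-3 + 6)*(-1))² + 79*(-164)) = 9*((3*(-1))² - 12956) = 9*((-3)² - 12956) = 9*(9 - 12956) = 9*(-12947) = -116523)
(-3396 + l) + d = (-3396 - 116523) - 31955 = -119919 - 31955 = -151874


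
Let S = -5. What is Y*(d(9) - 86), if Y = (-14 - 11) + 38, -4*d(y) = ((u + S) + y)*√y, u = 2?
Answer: -2353/2 ≈ -1176.5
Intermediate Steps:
d(y) = -√y*(-3 + y)/4 (d(y) = -((2 - 5) + y)*√y/4 = -(-3 + y)*√y/4 = -√y*(-3 + y)/4)
Y = 13 (Y = -25 + 38 = 13)
Y*(d(9) - 86) = 13*(√9*(3 - 1*9)/4 - 86) = 13*((¼)*3*(3 - 9) - 86) = 13*((¼)*3*(-6) - 86) = 13*(-9/2 - 86) = 13*(-181/2) = -2353/2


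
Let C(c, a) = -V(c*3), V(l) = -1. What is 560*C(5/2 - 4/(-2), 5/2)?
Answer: 560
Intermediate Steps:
C(c, a) = 1 (C(c, a) = -1*(-1) = 1)
560*C(5/2 - 4/(-2), 5/2) = 560*1 = 560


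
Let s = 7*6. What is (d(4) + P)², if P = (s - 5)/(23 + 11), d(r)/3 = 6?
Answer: 421201/1156 ≈ 364.36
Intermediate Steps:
d(r) = 18 (d(r) = 3*6 = 18)
s = 42
P = 37/34 (P = (42 - 5)/(23 + 11) = 37/34 ≈ 1.0882)
(d(4) + P)² = (18 + 37/34)² = (649/34)² = 421201/1156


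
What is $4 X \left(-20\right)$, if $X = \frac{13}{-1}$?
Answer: $1040$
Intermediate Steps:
$X = -13$ ($X = 13 \left(-1\right) = -13$)
$4 X \left(-20\right) = 4 \left(-13\right) \left(-20\right) = \left(-52\right) \left(-20\right) = 1040$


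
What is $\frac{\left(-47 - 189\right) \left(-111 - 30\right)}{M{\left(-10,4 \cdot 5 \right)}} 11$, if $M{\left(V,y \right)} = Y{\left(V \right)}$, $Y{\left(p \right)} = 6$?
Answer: $61006$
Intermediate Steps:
$M{\left(V,y \right)} = 6$
$\frac{\left(-47 - 189\right) \left(-111 - 30\right)}{M{\left(-10,4 \cdot 5 \right)}} 11 = \frac{\left(-47 - 189\right) \left(-111 - 30\right)}{6} \cdot 11 = \left(-236\right) \left(-141\right) \frac{1}{6} \cdot 11 = 33276 \cdot \frac{1}{6} \cdot 11 = 5546 \cdot 11 = 61006$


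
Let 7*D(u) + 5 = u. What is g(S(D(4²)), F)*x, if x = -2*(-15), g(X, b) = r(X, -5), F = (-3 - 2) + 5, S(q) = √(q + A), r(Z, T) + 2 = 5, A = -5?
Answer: 90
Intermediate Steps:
r(Z, T) = 3 (r(Z, T) = -2 + 5 = 3)
D(u) = -5/7 + u/7
S(q) = √(-5 + q) (S(q) = √(q - 5) = √(-5 + q))
F = 0 (F = -5 + 5 = 0)
g(X, b) = 3
x = 30
g(S(D(4²)), F)*x = 3*30 = 90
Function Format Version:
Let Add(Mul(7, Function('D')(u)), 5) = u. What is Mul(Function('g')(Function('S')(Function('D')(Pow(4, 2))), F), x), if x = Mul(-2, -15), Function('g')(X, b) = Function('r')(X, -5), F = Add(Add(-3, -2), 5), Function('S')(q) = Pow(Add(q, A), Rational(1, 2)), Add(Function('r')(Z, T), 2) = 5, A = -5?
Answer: 90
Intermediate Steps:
Function('r')(Z, T) = 3 (Function('r')(Z, T) = Add(-2, 5) = 3)
Function('D')(u) = Add(Rational(-5, 7), Mul(Rational(1, 7), u))
Function('S')(q) = Pow(Add(-5, q), Rational(1, 2)) (Function('S')(q) = Pow(Add(q, -5), Rational(1, 2)) = Pow(Add(-5, q), Rational(1, 2)))
F = 0 (F = Add(-5, 5) = 0)
Function('g')(X, b) = 3
x = 30
Mul(Function('g')(Function('S')(Function('D')(Pow(4, 2))), F), x) = Mul(3, 30) = 90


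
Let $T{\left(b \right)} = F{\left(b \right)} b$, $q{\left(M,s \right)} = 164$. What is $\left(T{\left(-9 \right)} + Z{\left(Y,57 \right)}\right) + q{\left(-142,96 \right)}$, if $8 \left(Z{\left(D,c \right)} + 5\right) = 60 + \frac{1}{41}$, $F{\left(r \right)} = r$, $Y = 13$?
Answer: $\frac{81181}{328} \approx 247.5$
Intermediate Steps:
$Z{\left(D,c \right)} = \frac{821}{328}$ ($Z{\left(D,c \right)} = -5 + \frac{60 + \frac{1}{41}}{8} = -5 + \frac{1}{8} \cdot \frac{2461}{41} = -5 + \frac{2461}{328} = \frac{821}{328}$)
$T{\left(b \right)} = b^{2}$ ($T{\left(b \right)} = b b = b^{2}$)
$\left(T{\left(-9 \right)} + Z{\left(Y,57 \right)}\right) + q{\left(-142,96 \right)} = \left(\left(-9\right)^{2} + \frac{821}{328}\right) + 164 = \left(81 + \frac{821}{328}\right) + 164 = \frac{27389}{328} + 164 = \frac{81181}{328}$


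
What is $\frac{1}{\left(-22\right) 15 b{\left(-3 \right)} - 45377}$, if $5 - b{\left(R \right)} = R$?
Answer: $- \frac{1}{48017} \approx -2.0826 \cdot 10^{-5}$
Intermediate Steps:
$b{\left(R \right)} = 5 - R$
$\frac{1}{\left(-22\right) 15 b{\left(-3 \right)} - 45377} = \frac{1}{\left(-22\right) 15 \left(5 - -3\right) - 45377} = \frac{1}{- 330 \left(5 + 3\right) - 45377} = \frac{1}{\left(-330\right) 8 - 45377} = \frac{1}{-2640 - 45377} = \frac{1}{-48017} = - \frac{1}{48017}$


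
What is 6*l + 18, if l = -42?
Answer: -234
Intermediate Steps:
6*l + 18 = 6*(-42) + 18 = -252 + 18 = -234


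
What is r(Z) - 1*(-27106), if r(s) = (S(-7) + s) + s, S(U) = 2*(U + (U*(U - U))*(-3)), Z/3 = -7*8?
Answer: 26756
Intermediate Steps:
Z = -168 (Z = 3*(-7*8) = 3*(-56) = -168)
S(U) = 2*U (S(U) = 2*(U + (U*0)*(-3)) = 2*(U + 0*(-3)) = 2*(U + 0) = 2*U)
r(s) = -14 + 2*s (r(s) = (2*(-7) + s) + s = (-14 + s) + s = -14 + 2*s)
r(Z) - 1*(-27106) = (-14 + 2*(-168)) - 1*(-27106) = (-14 - 336) + 27106 = -350 + 27106 = 26756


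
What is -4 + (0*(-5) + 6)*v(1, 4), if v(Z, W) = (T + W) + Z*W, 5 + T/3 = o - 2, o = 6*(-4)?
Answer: -514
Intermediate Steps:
o = -24
T = -93 (T = -15 + 3*(-24 - 2) = -15 + 3*(-26) = -15 - 78 = -93)
v(Z, W) = -93 + W + W*Z (v(Z, W) = (-93 + W) + Z*W = (-93 + W) + W*Z = -93 + W + W*Z)
-4 + (0*(-5) + 6)*v(1, 4) = -4 + (0*(-5) + 6)*(-93 + 4 + 4*1) = -4 + (0 + 6)*(-93 + 4 + 4) = -4 + 6*(-85) = -4 - 510 = -514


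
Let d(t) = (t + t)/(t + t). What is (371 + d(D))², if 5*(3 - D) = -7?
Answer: 138384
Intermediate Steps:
D = 22/5 (D = 3 - ⅕*(-7) = 3 + 7/5 = 22/5 ≈ 4.4000)
d(t) = 1 (d(t) = (2*t)/((2*t)) = (2*t)*(1/(2*t)) = 1)
(371 + d(D))² = (371 + 1)² = 372² = 138384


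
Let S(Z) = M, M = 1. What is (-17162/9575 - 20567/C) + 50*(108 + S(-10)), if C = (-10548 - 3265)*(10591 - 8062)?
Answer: 1822339632360301/334484212275 ≈ 5448.2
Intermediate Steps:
C = -34933077 (C = -13813*2529 = -34933077)
S(Z) = 1
(-17162/9575 - 20567/C) + 50*(108 + S(-10)) = (-17162/9575 - 20567/(-34933077)) + 50*(108 + 1) = (-17162*1/9575 - 20567*(-1/34933077)) + 50*109 = (-17162/9575 + 20567/34933077) + 5450 = -599324538449/334484212275 + 5450 = 1822339632360301/334484212275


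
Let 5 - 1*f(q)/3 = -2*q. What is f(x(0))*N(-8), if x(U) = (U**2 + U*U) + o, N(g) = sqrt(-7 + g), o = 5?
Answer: 45*I*sqrt(15) ≈ 174.28*I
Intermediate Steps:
x(U) = 5 + 2*U**2 (x(U) = (U**2 + U*U) + 5 = (U**2 + U**2) + 5 = 2*U**2 + 5 = 5 + 2*U**2)
f(q) = 15 + 6*q (f(q) = 15 - (-6)*q = 15 + 6*q)
f(x(0))*N(-8) = (15 + 6*(5 + 2*0**2))*sqrt(-7 - 8) = (15 + 6*(5 + 2*0))*sqrt(-15) = (15 + 6*(5 + 0))*(I*sqrt(15)) = (15 + 6*5)*(I*sqrt(15)) = (15 + 30)*(I*sqrt(15)) = 45*(I*sqrt(15)) = 45*I*sqrt(15)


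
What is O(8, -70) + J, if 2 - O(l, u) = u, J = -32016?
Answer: -31944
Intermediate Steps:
O(l, u) = 2 - u
O(8, -70) + J = (2 - 1*(-70)) - 32016 = (2 + 70) - 32016 = 72 - 32016 = -31944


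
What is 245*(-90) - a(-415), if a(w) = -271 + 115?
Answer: -21894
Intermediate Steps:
a(w) = -156
245*(-90) - a(-415) = 245*(-90) - 1*(-156) = -22050 + 156 = -21894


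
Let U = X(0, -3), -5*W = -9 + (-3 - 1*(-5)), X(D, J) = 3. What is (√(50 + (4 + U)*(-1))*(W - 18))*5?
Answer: -83*√43 ≈ -544.27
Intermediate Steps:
W = 7/5 (W = -(-9 + (-3 - 1*(-5)))/5 = -(-9 + (-3 + 5))/5 = -(-9 + 2)/5 = -⅕*(-7) = 7/5 ≈ 1.4000)
U = 3
(√(50 + (4 + U)*(-1))*(W - 18))*5 = (√(50 + (4 + 3)*(-1))*(7/5 - 18))*5 = (√(50 + 7*(-1))*(-83/5))*5 = (√(50 - 7)*(-83/5))*5 = (√43*(-83/5))*5 = -83*√43/5*5 = -83*√43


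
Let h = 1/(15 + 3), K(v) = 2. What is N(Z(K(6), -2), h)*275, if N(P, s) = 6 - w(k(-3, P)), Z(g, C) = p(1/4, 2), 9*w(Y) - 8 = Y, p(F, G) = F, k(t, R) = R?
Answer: 16775/12 ≈ 1397.9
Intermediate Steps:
h = 1/18 ≈ 0.055556
w(Y) = 8/9 + Y/9
Z(g, C) = ¼ (Z(g, C) = 1/4 = ¼)
N(P, s) = 46/9 - P/9 (N(P, s) = 6 - (8/9 + P/9) = 6 + (-8/9 - P/9) = 46/9 - P/9)
N(Z(K(6), -2), h)*275 = (46/9 - ⅑*¼)*275 = (46/9 - 1/36)*275 = (61/12)*275 = 16775/12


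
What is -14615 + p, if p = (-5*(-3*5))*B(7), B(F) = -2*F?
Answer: -15665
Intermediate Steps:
p = -1050 (p = (-5*(-3*5))*(-2*7) = -(-75)*(-14) = -5*(-15)*(-14) = 75*(-14) = -1050)
-14615 + p = -14615 - 1050 = -15665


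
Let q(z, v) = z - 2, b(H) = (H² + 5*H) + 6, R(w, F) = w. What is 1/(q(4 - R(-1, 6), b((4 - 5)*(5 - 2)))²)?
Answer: ⅑ ≈ 0.11111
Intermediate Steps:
b(H) = 6 + H² + 5*H
q(z, v) = -2 + z
1/(q(4 - R(-1, 6), b((4 - 5)*(5 - 2)))²) = 1/((-2 + (4 - 1*(-1)))²) = 1/((-2 + (4 + 1))²) = 1/((-2 + 5)²) = 1/(3²) = 1/9 = ⅑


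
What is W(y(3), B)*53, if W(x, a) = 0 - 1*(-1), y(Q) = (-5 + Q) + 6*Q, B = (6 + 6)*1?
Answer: 53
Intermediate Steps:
B = 12 (B = 12*1 = 12)
y(Q) = -5 + 7*Q
W(x, a) = 1 (W(x, a) = 0 + 1 = 1)
W(y(3), B)*53 = 1*53 = 53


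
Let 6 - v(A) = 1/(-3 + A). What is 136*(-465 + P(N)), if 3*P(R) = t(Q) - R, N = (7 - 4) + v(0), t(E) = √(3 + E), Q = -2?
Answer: -572560/9 ≈ -63618.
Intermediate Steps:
v(A) = 6 - 1/(-3 + A)
N = 28/3 (N = (7 - 4) + (-19 + 6*0)/(-3 + 0) = 3 + (-19 + 0)/(-3) = 3 - ⅓*(-19) = 3 + 19/3 = 28/3 ≈ 9.3333)
P(R) = ⅓ - R/3 (P(R) = (√(3 - 2) - R)/3 = (√1 - R)/3 = (1 - R)/3 = ⅓ - R/3)
136*(-465 + P(N)) = 136*(-465 + (⅓ - ⅓*28/3)) = 136*(-465 + (⅓ - 28/9)) = 136*(-465 - 25/9) = 136*(-4210/9) = -572560/9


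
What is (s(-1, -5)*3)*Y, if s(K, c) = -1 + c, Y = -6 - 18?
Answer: 432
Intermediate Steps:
Y = -24
(s(-1, -5)*3)*Y = ((-1 - 5)*3)*(-24) = -6*3*(-24) = -18*(-24) = 432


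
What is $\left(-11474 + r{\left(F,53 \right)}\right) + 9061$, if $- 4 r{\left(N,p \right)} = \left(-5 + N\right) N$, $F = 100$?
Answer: $-4788$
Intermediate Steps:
$r{\left(N,p \right)} = - \frac{N \left(-5 + N\right)}{4}$ ($r{\left(N,p \right)} = - \frac{\left(-5 + N\right) N}{4} = - \frac{N \left(-5 + N\right)}{4}$)
$\left(-11474 + r{\left(F,53 \right)}\right) + 9061 = \left(-11474 + \frac{1}{4} \cdot 100 \left(5 - 100\right)\right) + 9061 = \left(-11474 + \frac{1}{4} \cdot 100 \left(-95\right)\right) + 9061 = \left(-11474 - 2375\right) + 9061 = -13849 + 9061 = -4788$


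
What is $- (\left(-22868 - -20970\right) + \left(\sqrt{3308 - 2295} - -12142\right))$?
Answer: $-10244 - \sqrt{1013} \approx -10276.0$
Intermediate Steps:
$- (\left(-22868 - -20970\right) + \left(\sqrt{3308 - 2295} - -12142\right)) = - (\left(-22868 + 20970\right) + \left(\sqrt{1013} + 12142\right)) = - (-1898 + \left(12142 + \sqrt{1013}\right)) = - (10244 + \sqrt{1013}) = -10244 - \sqrt{1013}$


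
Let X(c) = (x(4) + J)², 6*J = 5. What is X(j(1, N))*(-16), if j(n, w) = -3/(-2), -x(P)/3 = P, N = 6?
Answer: -17956/9 ≈ -1995.1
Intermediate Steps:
x(P) = -3*P
j(n, w) = 3/2 (j(n, w) = -3*(-½) = 3/2)
J = ⅚ (J = (⅙)*5 = ⅚ ≈ 0.83333)
X(c) = 4489/36 (X(c) = (-3*4 + ⅚)² = (-12 + ⅚)² = (-67/6)² = 4489/36)
X(j(1, N))*(-16) = (4489/36)*(-16) = -17956/9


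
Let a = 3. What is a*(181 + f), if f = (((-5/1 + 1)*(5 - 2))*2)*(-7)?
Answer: 1047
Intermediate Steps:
f = 168 (f = (((-5*1 + 1)*3)*2)*(-7) = (((-5 + 1)*3)*2)*(-7) = (-4*3*2)*(-7) = -12*2*(-7) = -24*(-7) = 168)
a*(181 + f) = 3*(181 + 168) = 3*349 = 1047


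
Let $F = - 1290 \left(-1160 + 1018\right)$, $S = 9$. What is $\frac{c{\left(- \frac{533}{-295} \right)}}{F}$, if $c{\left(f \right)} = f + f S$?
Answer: $\frac{533}{5403810} \approx 9.8634 \cdot 10^{-5}$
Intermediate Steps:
$c{\left(f \right)} = 10 f$ ($c{\left(f \right)} = f + f 9 = f + 9 f = 10 f$)
$F = 183180$ ($F = \left(-1290\right) \left(-142\right) = 183180$)
$\frac{c{\left(- \frac{533}{-295} \right)}}{F} = \frac{10 \left(- \frac{533}{-295}\right)}{183180} = 10 \left(\left(-533\right) \left(- \frac{1}{295}\right)\right) \frac{1}{183180} = 10 \cdot \frac{533}{295} \cdot \frac{1}{183180} = \frac{1066}{59} \cdot \frac{1}{183180} = \frac{533}{5403810}$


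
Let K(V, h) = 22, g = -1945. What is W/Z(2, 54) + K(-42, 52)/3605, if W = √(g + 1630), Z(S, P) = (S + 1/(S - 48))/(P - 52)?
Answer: 22/3605 + 276*I*√35/91 ≈ 0.0061026 + 17.943*I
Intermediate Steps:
Z(S, P) = (S + 1/(-48 + S))/(-52 + P)
W = 3*I*√35 (W = √(-1945 + 1630) = √(-315) = 3*I*√35 ≈ 17.748*I)
W/Z(2, 54) + K(-42, 52)/3605 = (3*I*√35)/(((1 + 2² - 48*2)/(2496 - 52*2 - 48*54 + 54*2))) + 22/3605 = (3*I*√35)/(((1 + 4 - 96)/(2496 - 104 - 2592 + 108))) + 22*(1/3605) = (3*I*√35)/((-91/(-92))) + 22/3605 = (3*I*√35)/((-1/92*(-91))) + 22/3605 = (3*I*√35)/(91/92) + 22/3605 = (3*I*√35)*(92/91) + 22/3605 = 276*I*√35/91 + 22/3605 = 22/3605 + 276*I*√35/91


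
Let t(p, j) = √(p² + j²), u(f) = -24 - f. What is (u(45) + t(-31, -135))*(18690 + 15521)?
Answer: -2360559 + 34211*√19186 ≈ 2.3781e+6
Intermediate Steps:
t(p, j) = √(j² + p²)
(u(45) + t(-31, -135))*(18690 + 15521) = ((-24 - 1*45) + √((-135)² + (-31)²))*(18690 + 15521) = ((-24 - 45) + √(18225 + 961))*34211 = (-69 + √19186)*34211 = -2360559 + 34211*√19186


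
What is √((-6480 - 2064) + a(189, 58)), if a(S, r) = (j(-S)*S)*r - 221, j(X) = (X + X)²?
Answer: √1566285643 ≈ 39576.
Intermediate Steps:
j(X) = 4*X² (j(X) = (2*X)² = 4*X²)
a(S, r) = -221 + 4*r*S³ (a(S, r) = ((4*(-S)²)*S)*r - 221 = ((4*S²)*S)*r - 221 = (4*S³)*r - 221 = 4*r*S³ - 221 = -221 + 4*r*S³)
√((-6480 - 2064) + a(189, 58)) = √((-6480 - 2064) + (-221 + 4*58*189³)) = √(-8544 + (-221 + 4*58*6751269)) = √(-8544 + (-221 + 1566294408)) = √(-8544 + 1566294187) = √1566285643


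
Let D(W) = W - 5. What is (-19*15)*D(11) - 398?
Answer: -2108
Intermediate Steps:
D(W) = -5 + W
(-19*15)*D(11) - 398 = (-19*15)*(-5 + 11) - 398 = -285*6 - 398 = -1710 - 398 = -2108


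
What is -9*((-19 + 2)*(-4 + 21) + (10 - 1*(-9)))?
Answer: 2430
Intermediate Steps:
-9*((-19 + 2)*(-4 + 21) + (10 - 1*(-9))) = -9*(-17*17 + (10 + 9)) = -9*(-289 + 19) = -9*(-270) = 2430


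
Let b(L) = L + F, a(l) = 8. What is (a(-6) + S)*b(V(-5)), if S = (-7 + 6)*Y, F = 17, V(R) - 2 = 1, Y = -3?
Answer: 220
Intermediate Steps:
V(R) = 3 (V(R) = 2 + 1 = 3)
S = 3 (S = (-7 + 6)*(-3) = -1*(-3) = 3)
b(L) = 17 + L (b(L) = L + 17 = 17 + L)
(a(-6) + S)*b(V(-5)) = (8 + 3)*(17 + 3) = 11*20 = 220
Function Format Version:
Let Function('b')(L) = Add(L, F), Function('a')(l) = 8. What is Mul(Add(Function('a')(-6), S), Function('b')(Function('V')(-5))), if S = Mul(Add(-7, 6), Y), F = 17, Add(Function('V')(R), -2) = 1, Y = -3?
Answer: 220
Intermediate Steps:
Function('V')(R) = 3 (Function('V')(R) = Add(2, 1) = 3)
S = 3 (S = Mul(Add(-7, 6), -3) = Mul(-1, -3) = 3)
Function('b')(L) = Add(17, L) (Function('b')(L) = Add(L, 17) = Add(17, L))
Mul(Add(Function('a')(-6), S), Function('b')(Function('V')(-5))) = Mul(Add(8, 3), Add(17, 3)) = Mul(11, 20) = 220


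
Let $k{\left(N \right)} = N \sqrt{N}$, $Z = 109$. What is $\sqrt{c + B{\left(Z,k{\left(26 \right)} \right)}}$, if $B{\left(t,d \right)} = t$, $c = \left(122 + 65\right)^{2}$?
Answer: $\sqrt{35078} \approx 187.29$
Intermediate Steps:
$k{\left(N \right)} = N^{\frac{3}{2}}$
$c = 34969$ ($c = 187^{2} = 34969$)
$\sqrt{c + B{\left(Z,k{\left(26 \right)} \right)}} = \sqrt{34969 + 109} = \sqrt{35078}$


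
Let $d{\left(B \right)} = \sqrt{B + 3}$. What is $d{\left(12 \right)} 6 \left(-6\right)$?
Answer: $- 36 \sqrt{15} \approx -139.43$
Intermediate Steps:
$d{\left(B \right)} = \sqrt{3 + B}$
$d{\left(12 \right)} 6 \left(-6\right) = \sqrt{3 + 12} \cdot 6 \left(-6\right) = \sqrt{15} \left(-36\right) = - 36 \sqrt{15}$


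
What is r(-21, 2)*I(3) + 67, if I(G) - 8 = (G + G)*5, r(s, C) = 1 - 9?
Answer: -237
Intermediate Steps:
r(s, C) = -8
I(G) = 8 + 10*G (I(G) = 8 + (G + G)*5 = 8 + (2*G)*5 = 8 + 10*G)
r(-21, 2)*I(3) + 67 = -8*(8 + 10*3) + 67 = -8*(8 + 30) + 67 = -8*38 + 67 = -304 + 67 = -237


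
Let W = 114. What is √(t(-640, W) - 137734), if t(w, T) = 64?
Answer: I*√137670 ≈ 371.04*I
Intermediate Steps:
√(t(-640, W) - 137734) = √(64 - 137734) = √(-137670) = I*√137670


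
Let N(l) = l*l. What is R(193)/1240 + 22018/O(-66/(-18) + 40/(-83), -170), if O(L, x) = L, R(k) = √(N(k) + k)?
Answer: 5482482/793 + √37442/1240 ≈ 6913.8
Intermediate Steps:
N(l) = l²
R(k) = √(k + k²) (R(k) = √(k² + k) = √(k + k²))
R(193)/1240 + 22018/O(-66/(-18) + 40/(-83), -170) = √(193*(1 + 193))/1240 + 22018/(-66/(-18) + 40/(-83)) = √(193*194)*(1/1240) + 22018/(-66*(-1/18) + 40*(-1/83)) = √37442*(1/1240) + 22018/(11/3 - 40/83) = √37442/1240 + 22018/(793/249) = √37442/1240 + 22018*(249/793) = √37442/1240 + 5482482/793 = 5482482/793 + √37442/1240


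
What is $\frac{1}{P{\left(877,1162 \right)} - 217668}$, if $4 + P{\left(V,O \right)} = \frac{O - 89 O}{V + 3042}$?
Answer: $- \frac{3919}{853158824} \approx -4.5935 \cdot 10^{-6}$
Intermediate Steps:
$P{\left(V,O \right)} = -4 - \frac{88 O}{3042 + V}$ ($P{\left(V,O \right)} = -4 + \frac{O - 89 O}{V + 3042} = -4 + \frac{\left(-88\right) O}{3042 + V} = -4 - \frac{88 O}{3042 + V}$)
$\frac{1}{P{\left(877,1162 \right)} - 217668} = \frac{1}{\frac{4 \left(-3042 - 877 - 25564\right)}{3042 + 877} - 217668} = \frac{1}{\frac{4 \left(-3042 - 877 - 25564\right)}{3919} - 217668} = \frac{1}{4 \cdot \frac{1}{3919} \left(-29483\right) - 217668} = \frac{1}{- \frac{117932}{3919} - 217668} = \frac{1}{- \frac{853158824}{3919}} = - \frac{3919}{853158824}$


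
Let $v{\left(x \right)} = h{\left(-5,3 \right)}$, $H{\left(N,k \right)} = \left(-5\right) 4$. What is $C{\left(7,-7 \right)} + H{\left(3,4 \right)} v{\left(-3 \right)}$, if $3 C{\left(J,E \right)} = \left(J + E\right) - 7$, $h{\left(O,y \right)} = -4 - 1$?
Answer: $\frac{293}{3} \approx 97.667$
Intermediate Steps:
$H{\left(N,k \right)} = -20$
$h{\left(O,y \right)} = -5$
$v{\left(x \right)} = -5$
$C{\left(J,E \right)} = - \frac{7}{3} + \frac{E}{3} + \frac{J}{3}$ ($C{\left(J,E \right)} = \frac{\left(J + E\right) - 7}{3} = \frac{\left(E + J\right) - 7}{3} = \frac{-7 + E + J}{3} = - \frac{7}{3} + \frac{E}{3} + \frac{J}{3}$)
$C{\left(7,-7 \right)} + H{\left(3,4 \right)} v{\left(-3 \right)} = \left(- \frac{7}{3} + \frac{1}{3} \left(-7\right) + \frac{1}{3} \cdot 7\right) - -100 = \left(- \frac{7}{3} - \frac{7}{3} + \frac{7}{3}\right) + 100 = - \frac{7}{3} + 100 = \frac{293}{3}$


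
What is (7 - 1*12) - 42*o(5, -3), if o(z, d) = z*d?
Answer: 625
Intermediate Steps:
o(z, d) = d*z
(7 - 1*12) - 42*o(5, -3) = (7 - 1*12) - (-126)*5 = (7 - 12) - 42*(-15) = -5 + 630 = 625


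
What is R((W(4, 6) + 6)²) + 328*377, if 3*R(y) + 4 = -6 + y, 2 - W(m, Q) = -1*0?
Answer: 123674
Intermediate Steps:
W(m, Q) = 2 (W(m, Q) = 2 - (-1)*0 = 2 - 1*0 = 2 + 0 = 2)
R(y) = -10/3 + y/3 (R(y) = -4/3 + (-6 + y)/3 = -4/3 + (-2 + y/3) = -10/3 + y/3)
R((W(4, 6) + 6)²) + 328*377 = (-10/3 + (2 + 6)²/3) + 328*377 = (-10/3 + (⅓)*8²) + 123656 = (-10/3 + (⅓)*64) + 123656 = (-10/3 + 64/3) + 123656 = 18 + 123656 = 123674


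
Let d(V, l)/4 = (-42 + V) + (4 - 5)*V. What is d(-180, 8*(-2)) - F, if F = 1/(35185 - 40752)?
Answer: -935255/5567 ≈ -168.00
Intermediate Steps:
d(V, l) = -168 (d(V, l) = 4*((-42 + V) + (4 - 5)*V) = 4*((-42 + V) - V) = 4*(-42) = -168)
F = -1/5567 (F = 1/(-5567) = -1/5567 ≈ -0.00017963)
d(-180, 8*(-2)) - F = -168 - 1*(-1/5567) = -168 + 1/5567 = -935255/5567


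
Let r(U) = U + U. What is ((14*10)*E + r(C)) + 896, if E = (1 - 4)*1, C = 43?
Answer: 562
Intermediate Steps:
r(U) = 2*U
E = -3 (E = -3*1 = -3)
((14*10)*E + r(C)) + 896 = ((14*10)*(-3) + 2*43) + 896 = (140*(-3) + 86) + 896 = (-420 + 86) + 896 = -334 + 896 = 562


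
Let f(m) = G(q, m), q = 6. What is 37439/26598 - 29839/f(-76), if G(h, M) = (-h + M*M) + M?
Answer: -1240342/323609 ≈ -3.8328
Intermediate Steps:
G(h, M) = M + M² - h (G(h, M) = (-h + M²) + M = (M² - h) + M = M + M² - h)
f(m) = -6 + m + m² (f(m) = m + m² - 1*6 = m + m² - 6 = -6 + m + m²)
37439/26598 - 29839/f(-76) = 37439/26598 - 29839/(-6 - 76 + (-76)²) = 37439*(1/26598) - 29839/(-6 - 76 + 5776) = 37439/26598 - 29839/5694 = -1240342/323609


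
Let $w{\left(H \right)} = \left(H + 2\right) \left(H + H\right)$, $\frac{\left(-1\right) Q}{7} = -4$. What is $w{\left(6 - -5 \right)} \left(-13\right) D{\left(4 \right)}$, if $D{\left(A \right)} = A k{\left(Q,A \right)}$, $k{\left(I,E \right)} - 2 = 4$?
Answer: $-89232$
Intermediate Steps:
$Q = 28$ ($Q = \left(-7\right) \left(-4\right) = 28$)
$k{\left(I,E \right)} = 6$ ($k{\left(I,E \right)} = 2 + 4 = 6$)
$D{\left(A \right)} = 6 A$ ($D{\left(A \right)} = A 6 = 6 A$)
$w{\left(H \right)} = 2 H \left(2 + H\right)$ ($w{\left(H \right)} = \left(2 + H\right) 2 H = 2 H \left(2 + H\right)$)
$w{\left(6 - -5 \right)} \left(-13\right) D{\left(4 \right)} = 2 \left(6 - -5\right) \left(2 + \left(6 - -5\right)\right) \left(-13\right) 6 \cdot 4 = 2 \left(6 + 5\right) \left(2 + \left(6 + 5\right)\right) \left(-13\right) 24 = 2 \cdot 11 \left(2 + 11\right) \left(-13\right) 24 = 2 \cdot 11 \cdot 13 \left(-13\right) 24 = 286 \left(-13\right) 24 = \left(-3718\right) 24 = -89232$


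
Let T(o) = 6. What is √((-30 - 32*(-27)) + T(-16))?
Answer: 2*√210 ≈ 28.983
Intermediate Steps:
√((-30 - 32*(-27)) + T(-16)) = √((-30 - 32*(-27)) + 6) = √((-30 + 864) + 6) = √(834 + 6) = √840 = 2*√210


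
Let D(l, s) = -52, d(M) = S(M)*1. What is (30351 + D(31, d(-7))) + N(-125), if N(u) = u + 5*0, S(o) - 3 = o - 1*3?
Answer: 30174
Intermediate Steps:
S(o) = o (S(o) = 3 + (o - 1*3) = 3 + (o - 3) = 3 + (-3 + o) = o)
d(M) = M (d(M) = M*1 = M)
N(u) = u (N(u) = u + 0 = u)
(30351 + D(31, d(-7))) + N(-125) = (30351 - 52) - 125 = 30299 - 125 = 30174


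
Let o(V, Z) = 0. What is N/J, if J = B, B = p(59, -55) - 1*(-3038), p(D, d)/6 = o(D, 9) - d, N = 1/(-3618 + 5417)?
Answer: 1/6059032 ≈ 1.6504e-7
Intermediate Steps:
N = 1/1799 ≈ 0.00055586
p(D, d) = -6*d (p(D, d) = 6*(0 - d) = 6*(-d) = -6*d)
B = 3368 (B = -6*(-55) - 1*(-3038) = 330 + 3038 = 3368)
J = 3368
N/J = (1/1799)/3368 = (1/1799)*(1/3368) = 1/6059032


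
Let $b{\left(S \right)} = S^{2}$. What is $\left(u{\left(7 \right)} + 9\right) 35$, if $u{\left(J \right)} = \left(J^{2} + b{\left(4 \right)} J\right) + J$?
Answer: $6195$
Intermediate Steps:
$u{\left(J \right)} = J^{2} + 17 J$ ($u{\left(J \right)} = \left(J^{2} + 4^{2} J\right) + J = \left(J^{2} + 16 J\right) + J = J^{2} + 17 J$)
$\left(u{\left(7 \right)} + 9\right) 35 = \left(7 \left(17 + 7\right) + 9\right) 35 = \left(7 \cdot 24 + 9\right) 35 = \left(168 + 9\right) 35 = 177 \cdot 35 = 6195$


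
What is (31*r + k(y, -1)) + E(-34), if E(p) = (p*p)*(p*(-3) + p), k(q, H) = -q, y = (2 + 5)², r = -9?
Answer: 78280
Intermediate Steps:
y = 49 (y = 7² = 49)
E(p) = -2*p³ (E(p) = p²*(-3*p + p) = p²*(-2*p) = -2*p³)
(31*r + k(y, -1)) + E(-34) = (31*(-9) - 1*49) - 2*(-34)³ = (-279 - 49) - 2*(-39304) = -328 + 78608 = 78280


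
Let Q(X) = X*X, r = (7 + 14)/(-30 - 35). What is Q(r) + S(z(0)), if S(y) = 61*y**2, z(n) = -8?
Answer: 16494841/4225 ≈ 3904.1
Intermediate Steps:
r = -21/65 (r = 21/(-65) = 21*(-1/65) = -21/65 ≈ -0.32308)
Q(X) = X**2
Q(r) + S(z(0)) = (-21/65)**2 + 61*(-8)**2 = 441/4225 + 61*64 = 441/4225 + 3904 = 16494841/4225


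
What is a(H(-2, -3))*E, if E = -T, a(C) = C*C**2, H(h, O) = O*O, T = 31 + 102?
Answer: -96957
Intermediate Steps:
T = 133
H(h, O) = O**2
a(C) = C**3
E = -133 (E = -1*133 = -133)
a(H(-2, -3))*E = ((-3)**2)**3*(-133) = 9**3*(-133) = 729*(-133) = -96957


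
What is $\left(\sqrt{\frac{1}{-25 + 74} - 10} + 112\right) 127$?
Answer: $14224 + \frac{127 i \sqrt{489}}{7} \approx 14224.0 + 401.2 i$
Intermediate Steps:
$\left(\sqrt{\frac{1}{-25 + 74} - 10} + 112\right) 127 = \left(\sqrt{\frac{1}{49} - 10} + 112\right) 127 = \left(\sqrt{- \frac{489}{49}} + 112\right) 127 = \left(\frac{i \sqrt{489}}{7} + 112\right) 127 = \left(112 + \frac{i \sqrt{489}}{7}\right) 127 = 14224 + \frac{127 i \sqrt{489}}{7}$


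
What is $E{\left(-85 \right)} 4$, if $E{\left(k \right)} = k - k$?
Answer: $0$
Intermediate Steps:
$E{\left(k \right)} = 0$
$E{\left(-85 \right)} 4 = 0 \cdot 4 = 0$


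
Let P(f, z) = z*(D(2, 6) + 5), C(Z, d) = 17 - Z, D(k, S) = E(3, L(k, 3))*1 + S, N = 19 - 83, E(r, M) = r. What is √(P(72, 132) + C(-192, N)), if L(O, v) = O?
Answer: 11*√17 ≈ 45.354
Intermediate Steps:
N = -64
D(k, S) = 3 + S (D(k, S) = 3*1 + S = 3 + S)
P(f, z) = 14*z (P(f, z) = z*((3 + 6) + 5) = z*(9 + 5) = z*14 = 14*z)
√(P(72, 132) + C(-192, N)) = √(14*132 + (17 - 1*(-192))) = √(1848 + (17 + 192)) = √(1848 + 209) = √2057 = 11*√17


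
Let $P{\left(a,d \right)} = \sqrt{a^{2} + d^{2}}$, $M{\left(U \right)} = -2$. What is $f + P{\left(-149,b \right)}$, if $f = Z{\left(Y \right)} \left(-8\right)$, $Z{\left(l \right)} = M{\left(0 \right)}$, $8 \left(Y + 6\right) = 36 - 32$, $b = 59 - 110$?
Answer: $16 + \sqrt{24802} \approx 173.49$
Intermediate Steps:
$b = -51$ ($b = 59 - 110 = -51$)
$Y = - \frac{11}{2}$ ($Y = -6 + \frac{36 - 32}{8} = -6 + \frac{1}{8} \cdot 4 = -6 + \frac{1}{2} = - \frac{11}{2} \approx -5.5$)
$Z{\left(l \right)} = -2$
$f = 16$ ($f = \left(-2\right) \left(-8\right) = 16$)
$f + P{\left(-149,b \right)} = 16 + \sqrt{\left(-149\right)^{2} + \left(-51\right)^{2}} = 16 + \sqrt{22201 + 2601} = 16 + \sqrt{24802}$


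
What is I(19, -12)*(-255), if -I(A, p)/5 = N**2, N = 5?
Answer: 31875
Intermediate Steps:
I(A, p) = -125 (I(A, p) = -5*5**2 = -5*25 = -125)
I(19, -12)*(-255) = -125*(-255) = 31875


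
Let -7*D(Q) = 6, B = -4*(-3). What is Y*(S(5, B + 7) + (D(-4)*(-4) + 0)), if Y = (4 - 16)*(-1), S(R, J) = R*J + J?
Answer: 9864/7 ≈ 1409.1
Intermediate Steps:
B = 12
D(Q) = -6/7 (D(Q) = -⅐*6 = -6/7)
S(R, J) = J + J*R (S(R, J) = J*R + J = J + J*R)
Y = 12 (Y = -12*(-1) = 12)
Y*(S(5, B + 7) + (D(-4)*(-4) + 0)) = 12*((12 + 7)*(1 + 5) + (-6/7*(-4) + 0)) = 12*(19*6 + (24/7 + 0)) = 12*(114 + 24/7) = 12*(822/7) = 9864/7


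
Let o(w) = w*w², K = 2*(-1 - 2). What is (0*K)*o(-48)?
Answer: 0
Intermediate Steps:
K = -6 (K = 2*(-3) = -6)
o(w) = w³
(0*K)*o(-48) = (0*(-6))*(-48)³ = 0*(-110592) = 0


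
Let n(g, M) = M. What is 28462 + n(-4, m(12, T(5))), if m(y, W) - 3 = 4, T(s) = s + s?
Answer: 28469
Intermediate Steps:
T(s) = 2*s
m(y, W) = 7 (m(y, W) = 3 + 4 = 7)
28462 + n(-4, m(12, T(5))) = 28462 + 7 = 28469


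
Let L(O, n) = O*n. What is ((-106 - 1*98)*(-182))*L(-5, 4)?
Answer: -742560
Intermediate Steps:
((-106 - 1*98)*(-182))*L(-5, 4) = ((-106 - 1*98)*(-182))*(-5*4) = ((-106 - 98)*(-182))*(-20) = -204*(-182)*(-20) = 37128*(-20) = -742560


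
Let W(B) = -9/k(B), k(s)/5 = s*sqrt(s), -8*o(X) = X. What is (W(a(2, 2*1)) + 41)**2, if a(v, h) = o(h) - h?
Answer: 378161/225 - 656*I/15 ≈ 1680.7 - 43.733*I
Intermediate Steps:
o(X) = -X/8
k(s) = 5*s**(3/2) (k(s) = 5*(s*sqrt(s)) = 5*s**(3/2))
a(v, h) = -9*h/8 (a(v, h) = -h/8 - h = -9*h/8)
W(B) = -9/(5*B**(3/2)) (W(B) = -9*1/(5*B**(3/2)) = -9/(5*B**(3/2)))
(W(a(2, 2*1)) + 41)**2 = (-9*8*I/27/5 + 41)**2 = (-8*I/15 + 41)**2 = (41 - 8*I/15)**2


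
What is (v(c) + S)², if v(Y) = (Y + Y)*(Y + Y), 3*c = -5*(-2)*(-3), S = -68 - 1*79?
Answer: 64009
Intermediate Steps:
S = -147 (S = -68 - 79 = -147)
c = -10 (c = (-5*(-2)*(-3))/3 = (10*(-3))/3 = (⅓)*(-30) = -10)
v(Y) = 4*Y² (v(Y) = (2*Y)*(2*Y) = 4*Y²)
(v(c) + S)² = (4*(-10)² - 147)² = (4*100 - 147)² = (400 - 147)² = 253² = 64009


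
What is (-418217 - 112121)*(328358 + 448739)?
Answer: -412124068786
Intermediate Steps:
(-418217 - 112121)*(328358 + 448739) = -530338*777097 = -412124068786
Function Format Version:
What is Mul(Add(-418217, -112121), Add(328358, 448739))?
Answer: -412124068786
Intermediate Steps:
Mul(Add(-418217, -112121), Add(328358, 448739)) = Mul(-530338, 777097) = -412124068786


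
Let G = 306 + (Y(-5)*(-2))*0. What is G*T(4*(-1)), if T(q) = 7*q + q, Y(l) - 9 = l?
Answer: -9792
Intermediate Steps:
Y(l) = 9 + l
T(q) = 8*q
G = 306 (G = 306 + ((9 - 5)*(-2))*0 = 306 + (4*(-2))*0 = 306 - 8*0 = 306 + 0 = 306)
G*T(4*(-1)) = 306*(8*(4*(-1))) = 306*(8*(-4)) = 306*(-32) = -9792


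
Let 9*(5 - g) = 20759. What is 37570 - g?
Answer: 358844/9 ≈ 39872.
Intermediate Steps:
g = -20714/9 (g = 5 - ⅑*20759 = 5 - 20759/9 = -20714/9 ≈ -2301.6)
37570 - g = 37570 - 1*(-20714/9) = 37570 + 20714/9 = 358844/9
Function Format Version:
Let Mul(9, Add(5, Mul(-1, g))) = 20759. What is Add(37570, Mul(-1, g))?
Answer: Rational(358844, 9) ≈ 39872.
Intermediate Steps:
g = Rational(-20714, 9) (g = Add(5, Mul(Rational(-1, 9), 20759)) = Add(5, Rational(-20759, 9)) = Rational(-20714, 9) ≈ -2301.6)
Add(37570, Mul(-1, g)) = Add(37570, Mul(-1, Rational(-20714, 9))) = Add(37570, Rational(20714, 9)) = Rational(358844, 9)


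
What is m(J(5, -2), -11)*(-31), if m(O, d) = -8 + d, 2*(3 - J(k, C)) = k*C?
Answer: 589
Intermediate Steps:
J(k, C) = 3 - C*k/2 (J(k, C) = 3 - k*C/2 = 3 - C*k/2)
m(J(5, -2), -11)*(-31) = (-8 - 11)*(-31) = -19*(-31) = 589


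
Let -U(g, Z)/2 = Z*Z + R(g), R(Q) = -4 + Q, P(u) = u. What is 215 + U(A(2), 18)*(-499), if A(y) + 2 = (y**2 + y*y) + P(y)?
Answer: 327559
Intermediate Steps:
A(y) = -2 + y + 2*y**2 (A(y) = -2 + ((y**2 + y*y) + y) = -2 + ((y**2 + y**2) + y) = -2 + (2*y**2 + y) = -2 + (y + 2*y**2) = -2 + y + 2*y**2)
U(g, Z) = 8 - 2*g - 2*Z**2 (U(g, Z) = -2*(Z*Z + (-4 + g)) = -2*(Z**2 + (-4 + g)) = -2*(-4 + g + Z**2) = 8 - 2*g - 2*Z**2)
215 + U(A(2), 18)*(-499) = 215 + (8 - 2*(-2 + 2 + 2*2**2) - 2*18**2)*(-499) = 215 + (8 - 2*(-2 + 2 + 2*4) - 2*324)*(-499) = 215 + (8 - 2*(-2 + 2 + 8) - 648)*(-499) = 215 + (8 - 2*8 - 648)*(-499) = 215 + (8 - 16 - 648)*(-499) = 215 - 656*(-499) = 215 + 327344 = 327559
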